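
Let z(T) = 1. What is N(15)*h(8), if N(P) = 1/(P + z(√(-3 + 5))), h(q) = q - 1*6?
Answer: ⅛ ≈ 0.12500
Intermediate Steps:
h(q) = -6 + q (h(q) = q - 6 = -6 + q)
N(P) = 1/(1 + P) (N(P) = 1/(P + 1) = 1/(1 + P))
N(15)*h(8) = (-6 + 8)/(1 + 15) = 2/16 = (1/16)*2 = ⅛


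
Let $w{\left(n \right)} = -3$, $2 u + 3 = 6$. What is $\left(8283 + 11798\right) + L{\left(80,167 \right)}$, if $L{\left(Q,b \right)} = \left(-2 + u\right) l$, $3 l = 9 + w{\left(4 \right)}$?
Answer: $20080$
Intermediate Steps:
$u = \frac{3}{2}$ ($u = - \frac{3}{2} + \frac{1}{2} \cdot 6 = - \frac{3}{2} + 3 = \frac{3}{2} \approx 1.5$)
$l = 2$ ($l = \frac{9 - 3}{3} = \frac{1}{3} \cdot 6 = 2$)
$L{\left(Q,b \right)} = -1$ ($L{\left(Q,b \right)} = \left(-2 + \frac{3}{2}\right) 2 = \left(- \frac{1}{2}\right) 2 = -1$)
$\left(8283 + 11798\right) + L{\left(80,167 \right)} = \left(8283 + 11798\right) - 1 = 20081 - 1 = 20080$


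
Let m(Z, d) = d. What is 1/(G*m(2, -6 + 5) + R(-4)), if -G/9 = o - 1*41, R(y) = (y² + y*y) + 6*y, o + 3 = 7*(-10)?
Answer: -1/1018 ≈ -0.00098232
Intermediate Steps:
o = -73 (o = -3 + 7*(-10) = -3 - 70 = -73)
R(y) = 2*y² + 6*y (R(y) = (y² + y²) + 6*y = 2*y² + 6*y)
G = 1026 (G = -9*(-73 - 1*41) = -9*(-73 - 41) = -9*(-114) = 1026)
1/(G*m(2, -6 + 5) + R(-4)) = 1/(1026*(-6 + 5) + 2*(-4)*(3 - 4)) = 1/(1026*(-1) + 2*(-4)*(-1)) = 1/(-1026 + 8) = 1/(-1018) = -1/1018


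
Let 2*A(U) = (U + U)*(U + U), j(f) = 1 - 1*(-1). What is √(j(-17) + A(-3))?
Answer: 2*√5 ≈ 4.4721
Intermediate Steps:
j(f) = 2 (j(f) = 1 + 1 = 2)
A(U) = 2*U² (A(U) = ((U + U)*(U + U))/2 = ((2*U)*(2*U))/2 = (4*U²)/2 = 2*U²)
√(j(-17) + A(-3)) = √(2 + 2*(-3)²) = √(2 + 2*9) = √(2 + 18) = √20 = 2*√5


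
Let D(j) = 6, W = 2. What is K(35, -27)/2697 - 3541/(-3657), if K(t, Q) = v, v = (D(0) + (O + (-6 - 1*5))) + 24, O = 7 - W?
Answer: 3212615/3287643 ≈ 0.97718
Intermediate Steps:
O = 5 (O = 7 - 1*2 = 7 - 2 = 5)
v = 24 (v = (6 + (5 + (-6 - 1*5))) + 24 = (6 + (5 + (-6 - 5))) + 24 = (6 + (5 - 11)) + 24 = (6 - 6) + 24 = 0 + 24 = 24)
K(t, Q) = 24
K(35, -27)/2697 - 3541/(-3657) = 24/2697 - 3541/(-3657) = 24*(1/2697) - 3541*(-1/3657) = 8/899 + 3541/3657 = 3212615/3287643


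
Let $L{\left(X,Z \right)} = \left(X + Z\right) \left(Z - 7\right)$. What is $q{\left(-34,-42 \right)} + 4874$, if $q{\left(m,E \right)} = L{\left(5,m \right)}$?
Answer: $6063$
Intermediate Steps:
$L{\left(X,Z \right)} = \left(-7 + Z\right) \left(X + Z\right)$ ($L{\left(X,Z \right)} = \left(X + Z\right) \left(Z - 7\right) = \left(X + Z\right) \left(-7 + Z\right) = \left(-7 + Z\right) \left(X + Z\right)$)
$q{\left(m,E \right)} = -35 + m^{2} - 2 m$ ($q{\left(m,E \right)} = m^{2} - 35 - 7 m + 5 m = -35 + m^{2} - 2 m$)
$q{\left(-34,-42 \right)} + 4874 = \left(-35 + \left(-34\right)^{2} - -68\right) + 4874 = \left(-35 + 1156 + 68\right) + 4874 = 1189 + 4874 = 6063$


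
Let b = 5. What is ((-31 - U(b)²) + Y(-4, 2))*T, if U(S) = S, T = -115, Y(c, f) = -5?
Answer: 7015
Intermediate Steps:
((-31 - U(b)²) + Y(-4, 2))*T = ((-31 - 1*5²) - 5)*(-115) = ((-31 - 1*25) - 5)*(-115) = ((-31 - 25) - 5)*(-115) = (-56 - 5)*(-115) = -61*(-115) = 7015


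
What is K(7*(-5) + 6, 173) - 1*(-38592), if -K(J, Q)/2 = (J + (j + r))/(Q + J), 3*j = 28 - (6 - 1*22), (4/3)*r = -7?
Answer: 33343723/864 ≈ 38592.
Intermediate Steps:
r = -21/4 (r = (3/4)*(-7) = -21/4 ≈ -5.2500)
j = 44/3 (j = (28 - (6 - 1*22))/3 = (28 - (6 - 22))/3 = (28 - 1*(-16))/3 = (28 + 16)/3 = (1/3)*44 = 44/3 ≈ 14.667)
K(J, Q) = -2*(113/12 + J)/(J + Q) (K(J, Q) = -2*(J + (44/3 - 21/4))/(Q + J) = -2*(J + 113/12)/(J + Q) = -2*(113/12 + J)/(J + Q))
K(7*(-5) + 6, 173) - 1*(-38592) = (-113/6 - 2*(7*(-5) + 6))/((7*(-5) + 6) + 173) - 1*(-38592) = (-113/6 - 2*(-35 + 6))/((-35 + 6) + 173) + 38592 = (-113/6 - 2*(-29))/(-29 + 173) + 38592 = (-113/6 + 58)/144 + 38592 = (1/144)*(235/6) + 38592 = 235/864 + 38592 = 33343723/864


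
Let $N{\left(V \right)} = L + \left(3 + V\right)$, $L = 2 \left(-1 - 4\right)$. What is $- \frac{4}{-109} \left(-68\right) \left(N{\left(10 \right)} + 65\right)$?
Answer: $- \frac{18496}{109} \approx -169.69$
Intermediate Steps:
$L = -10$ ($L = 2 \left(-5\right) = -10$)
$N{\left(V \right)} = -7 + V$ ($N{\left(V \right)} = -10 + \left(3 + V\right) = -7 + V$)
$- \frac{4}{-109} \left(-68\right) \left(N{\left(10 \right)} + 65\right) = - \frac{4}{-109} \left(-68\right) \left(\left(-7 + 10\right) + 65\right) = \left(-4\right) \left(- \frac{1}{109}\right) \left(-68\right) \left(3 + 65\right) = \frac{4}{109} \left(-68\right) 68 = \left(- \frac{272}{109}\right) 68 = - \frac{18496}{109}$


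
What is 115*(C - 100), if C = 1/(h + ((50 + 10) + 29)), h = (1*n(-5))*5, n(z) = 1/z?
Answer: -1011885/88 ≈ -11499.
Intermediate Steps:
h = -1 (h = (1/(-5))*5 = (1*(-⅕))*5 = -⅕*5 = -1)
C = 1/88 (C = 1/(-1 + ((50 + 10) + 29)) = 1/(-1 + (60 + 29)) = 1/(-1 + 89) = 1/88 ≈ 0.011364)
115*(C - 100) = 115*(1/88 - 100) = 115*(-8799/88) = -1011885/88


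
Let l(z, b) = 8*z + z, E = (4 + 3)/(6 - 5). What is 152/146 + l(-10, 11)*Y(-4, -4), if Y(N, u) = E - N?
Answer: -72194/73 ≈ -988.96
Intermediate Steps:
E = 7 (E = 7/1 = 7*1 = 7)
l(z, b) = 9*z
Y(N, u) = 7 - N
152/146 + l(-10, 11)*Y(-4, -4) = 152/146 + (9*(-10))*(7 - 1*(-4)) = 152*(1/146) - 90*(7 + 4) = 76/73 - 90*11 = 76/73 - 990 = -72194/73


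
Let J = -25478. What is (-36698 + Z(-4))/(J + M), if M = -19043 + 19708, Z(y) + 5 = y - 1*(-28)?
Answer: 36679/24813 ≈ 1.4782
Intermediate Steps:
Z(y) = 23 + y (Z(y) = -5 + (y - 1*(-28)) = -5 + (y + 28) = -5 + (28 + y) = 23 + y)
M = 665
(-36698 + Z(-4))/(J + M) = (-36698 + (23 - 4))/(-25478 + 665) = (-36698 + 19)/(-24813) = -36679*(-1/24813) = 36679/24813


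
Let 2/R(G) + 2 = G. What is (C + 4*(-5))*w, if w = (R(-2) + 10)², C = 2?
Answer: -3249/2 ≈ -1624.5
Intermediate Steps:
R(G) = 2/(-2 + G)
w = 361/4 (w = (2/(-2 - 2) + 10)² = (2/(-4) + 10)² = (2*(-¼) + 10)² = (-½ + 10)² = (19/2)² = 361/4 ≈ 90.250)
(C + 4*(-5))*w = (2 + 4*(-5))*(361/4) = (2 - 20)*(361/4) = -18*361/4 = -3249/2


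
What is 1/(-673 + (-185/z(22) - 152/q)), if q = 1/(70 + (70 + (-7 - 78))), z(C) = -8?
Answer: -8/72079 ≈ -0.00011099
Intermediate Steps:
q = 1/55 (q = 1/(70 + (70 - 85)) = 1/(70 - 15) = 1/55 ≈ 0.018182)
1/(-673 + (-185/z(22) - 152/q)) = 1/(-673 + (-185/(-8) - 152/1/55)) = 1/(-673 + (-185*(-⅛) - 152*55)) = 1/(-673 + (185/8 - 8360)) = 1/(-673 - 66695/8) = 1/(-72079/8) = -8/72079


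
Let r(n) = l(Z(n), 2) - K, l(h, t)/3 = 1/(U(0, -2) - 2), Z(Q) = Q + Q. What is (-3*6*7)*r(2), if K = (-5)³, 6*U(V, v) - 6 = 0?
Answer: -15372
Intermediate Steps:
U(V, v) = 1 (U(V, v) = 1 + (⅙)*0 = 1 + 0 = 1)
K = -125
Z(Q) = 2*Q
l(h, t) = -3 (l(h, t) = 3/(1 - 2) = 3/(-1) = 3*(-1) = -3)
r(n) = 122 (r(n) = -3 - 1*(-125) = -3 + 125 = 122)
(-3*6*7)*r(2) = (-3*6*7)*122 = -18*7*122 = -126*122 = -15372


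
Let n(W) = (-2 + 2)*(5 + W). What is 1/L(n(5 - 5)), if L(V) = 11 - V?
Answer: 1/11 ≈ 0.090909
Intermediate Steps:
n(W) = 0 (n(W) = 0*(5 + W) = 0)
1/L(n(5 - 5)) = 1/(11 - 1*0) = 1/(11 + 0) = 1/11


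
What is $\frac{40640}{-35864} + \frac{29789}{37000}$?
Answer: $- \frac{54415913}{165871000} \approx -0.32806$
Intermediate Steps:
$\frac{40640}{-35864} + \frac{29789}{37000} = 40640 \left(- \frac{1}{35864}\right) + 29789 \cdot \frac{1}{37000} = - \frac{5080}{4483} + \frac{29789}{37000} = - \frac{54415913}{165871000}$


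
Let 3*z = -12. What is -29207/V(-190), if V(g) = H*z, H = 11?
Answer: 29207/44 ≈ 663.79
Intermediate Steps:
z = -4 (z = (1/3)*(-12) = -4)
V(g) = -44 (V(g) = 11*(-4) = -44)
-29207/V(-190) = -29207/(-44) = -29207*(-1/44) = 29207/44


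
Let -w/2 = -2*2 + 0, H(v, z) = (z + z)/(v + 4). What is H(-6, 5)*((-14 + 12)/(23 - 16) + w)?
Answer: -270/7 ≈ -38.571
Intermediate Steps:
H(v, z) = 2*z/(4 + v) (H(v, z) = (2*z)/(4 + v) = 2*z/(4 + v))
w = 8 (w = -2*(-2*2 + 0) = -2*(-4 + 0) = -2*(-4) = 8)
H(-6, 5)*((-14 + 12)/(23 - 16) + w) = (2*5/(4 - 6))*((-14 + 12)/(23 - 16) + 8) = (2*5/(-2))*(-2/7 + 8) = (2*5*(-½))*(-2*⅐ + 8) = -5*(-2/7 + 8) = -5*54/7 = -270/7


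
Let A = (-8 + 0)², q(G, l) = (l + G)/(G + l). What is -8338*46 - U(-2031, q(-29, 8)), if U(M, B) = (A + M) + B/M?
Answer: -774991010/2031 ≈ -3.8158e+5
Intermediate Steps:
q(G, l) = 1 (q(G, l) = (G + l)/(G + l) = 1)
A = 64 (A = (-8)² = 64)
U(M, B) = 64 + M + B/M (U(M, B) = (64 + M) + B/M = 64 + M + B/M)
-8338*46 - U(-2031, q(-29, 8)) = -8338*46 - (64 - 2031 + 1/(-2031)) = -383548 - (64 - 2031 + 1*(-1/2031)) = -383548 - (64 - 2031 - 1/2031) = -383548 - 1*(-3994978/2031) = -383548 + 3994978/2031 = -774991010/2031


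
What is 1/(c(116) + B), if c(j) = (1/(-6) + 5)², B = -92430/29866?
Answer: 537588/10894913 ≈ 0.049343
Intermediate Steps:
B = -46215/14933 (B = -92430*1/29866 = -46215/14933 ≈ -3.0948)
c(j) = 841/36 (c(j) = (-⅙ + 5)² = (29/6)² = 841/36)
1/(c(116) + B) = 1/(841/36 - 46215/14933) = 1/(10894913/537588) = 537588/10894913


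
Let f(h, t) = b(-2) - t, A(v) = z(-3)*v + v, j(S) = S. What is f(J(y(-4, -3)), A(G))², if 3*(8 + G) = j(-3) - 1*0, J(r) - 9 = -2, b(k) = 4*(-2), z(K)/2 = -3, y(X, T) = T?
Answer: 2809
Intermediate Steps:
z(K) = -6 (z(K) = 2*(-3) = -6)
b(k) = -8
J(r) = 7 (J(r) = 9 - 2 = 7)
G = -9 (G = -8 + (-3 - 1*0)/3 = -8 + (-3 + 0)/3 = -8 + (⅓)*(-3) = -8 - 1 = -9)
A(v) = -5*v (A(v) = -6*v + v = -5*v)
f(h, t) = -8 - t
f(J(y(-4, -3)), A(G))² = (-8 - (-5)*(-9))² = (-8 - 1*45)² = (-8 - 45)² = (-53)² = 2809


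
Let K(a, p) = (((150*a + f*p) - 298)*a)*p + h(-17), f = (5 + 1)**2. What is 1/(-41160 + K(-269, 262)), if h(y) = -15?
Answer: 1/2200000073 ≈ 4.5455e-10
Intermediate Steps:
f = 36 (f = 6**2 = 36)
K(a, p) = -15 + a*p*(-298 + 36*p + 150*a) (K(a, p) = (((150*a + 36*p) - 298)*a)*p - 15 = (((36*p + 150*a) - 298)*a)*p - 15 = ((-298 + 36*p + 150*a)*a)*p - 15 = (a*(-298 + 36*p + 150*a))*p - 15 = a*p*(-298 + 36*p + 150*a) - 15 = -15 + a*p*(-298 + 36*p + 150*a))
1/(-41160 + K(-269, 262)) = 1/(-41160 + (-15 - 298*(-269)*262 + 36*(-269)*262**2 + 150*262*(-269)**2)) = 1/(-41160 + (-15 + 21002444 + 36*(-269)*68644 + 150*262*72361)) = 1/(-41160 + (-15 + 21002444 - 664748496 + 2843787300)) = 1/(-41160 + 2200041233) = 1/2200000073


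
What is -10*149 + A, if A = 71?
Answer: -1419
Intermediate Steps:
-10*149 + A = -10*149 + 71 = -1490 + 71 = -1419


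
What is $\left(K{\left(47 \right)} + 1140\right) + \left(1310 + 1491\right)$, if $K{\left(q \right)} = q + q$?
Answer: $4035$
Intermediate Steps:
$K{\left(q \right)} = 2 q$
$\left(K{\left(47 \right)} + 1140\right) + \left(1310 + 1491\right) = \left(2 \cdot 47 + 1140\right) + \left(1310 + 1491\right) = \left(94 + 1140\right) + 2801 = 1234 + 2801 = 4035$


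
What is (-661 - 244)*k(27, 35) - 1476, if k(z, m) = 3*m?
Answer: -96501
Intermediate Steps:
(-661 - 244)*k(27, 35) - 1476 = (-661 - 244)*(3*35) - 1476 = -905*105 - 1476 = -95025 - 1476 = -96501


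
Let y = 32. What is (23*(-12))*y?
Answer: -8832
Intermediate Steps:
(23*(-12))*y = (23*(-12))*32 = -276*32 = -8832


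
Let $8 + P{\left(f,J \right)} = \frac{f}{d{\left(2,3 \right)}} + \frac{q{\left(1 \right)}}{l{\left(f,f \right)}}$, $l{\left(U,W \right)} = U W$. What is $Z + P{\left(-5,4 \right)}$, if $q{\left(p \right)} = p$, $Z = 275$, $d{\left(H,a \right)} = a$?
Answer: $\frac{19903}{75} \approx 265.37$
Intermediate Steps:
$P{\left(f,J \right)} = -8 + \frac{1}{f^{2}} + \frac{f}{3}$ ($P{\left(f,J \right)} = -8 + \left(\frac{f}{3} + 1 \frac{1}{f f}\right) = -8 + \left(f \frac{1}{3} + 1 \frac{1}{f^{2}}\right) = -8 + \left(\frac{f}{3} + 1 \frac{1}{f^{2}}\right) = -8 + \left(\frac{f}{3} + \frac{1}{f^{2}}\right) = -8 + \left(\frac{1}{f^{2}} + \frac{f}{3}\right) = -8 + \frac{1}{f^{2}} + \frac{f}{3}$)
$Z + P{\left(-5,4 \right)} = 275 + \left(-8 + \frac{1}{25} + \frac{1}{3} \left(-5\right)\right) = 275 - \frac{722}{75} = \frac{19903}{75}$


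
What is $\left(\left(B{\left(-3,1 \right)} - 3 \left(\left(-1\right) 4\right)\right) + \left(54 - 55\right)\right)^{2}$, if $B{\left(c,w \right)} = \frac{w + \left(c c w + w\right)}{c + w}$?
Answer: $\frac{121}{4} \approx 30.25$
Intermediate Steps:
$B{\left(c,w \right)} = \frac{2 w + w c^{2}}{c + w}$ ($B{\left(c,w \right)} = \frac{w + \left(c^{2} w + w\right)}{c + w} = \frac{w + \left(w c^{2} + w\right)}{c + w} = \frac{w + \left(w + w c^{2}\right)}{c + w} = \frac{2 w + w c^{2}}{c + w}$)
$\left(\left(B{\left(-3,1 \right)} - 3 \left(\left(-1\right) 4\right)\right) + \left(54 - 55\right)\right)^{2} = \left(\left(1 \frac{1}{-3 + 1} \left(2 + \left(-3\right)^{2}\right) - 3 \left(\left(-1\right) 4\right)\right) + \left(54 - 55\right)\right)^{2} = \left(\left(1 \frac{1}{-2} \left(2 + 9\right) - -12\right) - 1\right)^{2} = \left(\left(1 \left(- \frac{1}{2}\right) 11 + 12\right) - 1\right)^{2} = \left(\left(- \frac{11}{2} + 12\right) - 1\right)^{2} = \left(\frac{13}{2} - 1\right)^{2} = \left(\frac{11}{2}\right)^{2} = \frac{121}{4}$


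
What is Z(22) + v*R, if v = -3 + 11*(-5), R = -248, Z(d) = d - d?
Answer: 14384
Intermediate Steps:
Z(d) = 0
v = -58 (v = -3 - 55 = -58)
Z(22) + v*R = 0 - 58*(-248) = 0 + 14384 = 14384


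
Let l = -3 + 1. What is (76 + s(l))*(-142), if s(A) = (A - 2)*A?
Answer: -11928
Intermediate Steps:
l = -2
s(A) = A*(-2 + A) (s(A) = (-2 + A)*A = A*(-2 + A))
(76 + s(l))*(-142) = (76 - 2*(-2 - 2))*(-142) = (76 - 2*(-4))*(-142) = (76 + 8)*(-142) = 84*(-142) = -11928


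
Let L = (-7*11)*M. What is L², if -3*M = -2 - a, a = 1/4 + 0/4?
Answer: 53361/16 ≈ 3335.1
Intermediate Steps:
a = ¼ (a = 1*(¼) + 0*(¼) = ¼ + 0 = ¼ ≈ 0.25000)
M = ¾ (M = -(-2 - 1/4)/3 = -(-2 - 1*¼)/3 = -(-2 - ¼)/3 = -⅓*(-9/4) = ¾ ≈ 0.75000)
L = -231/4 (L = -7*11*(¾) = -77*¾ = -231/4 ≈ -57.750)
L² = (-231/4)² = 53361/16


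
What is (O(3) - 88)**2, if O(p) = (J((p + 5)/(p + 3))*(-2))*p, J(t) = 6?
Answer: 15376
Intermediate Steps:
O(p) = -12*p (O(p) = (6*(-2))*p = -12*p)
(O(3) - 88)**2 = (-12*3 - 88)**2 = (-36 - 88)**2 = (-124)**2 = 15376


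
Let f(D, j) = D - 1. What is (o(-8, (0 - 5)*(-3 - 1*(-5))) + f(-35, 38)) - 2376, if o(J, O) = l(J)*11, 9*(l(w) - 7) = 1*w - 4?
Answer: -7049/3 ≈ -2349.7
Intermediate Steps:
f(D, j) = -1 + D
l(w) = 59/9 + w/9 (l(w) = 7 + (1*w - 4)/9 = 7 + (w - 4)/9 = 7 + (-4 + w)/9 = 7 + (-4/9 + w/9) = 59/9 + w/9)
o(J, O) = 649/9 + 11*J/9 (o(J, O) = (59/9 + J/9)*11 = 649/9 + 11*J/9)
(o(-8, (0 - 5)*(-3 - 1*(-5))) + f(-35, 38)) - 2376 = ((649/9 + (11/9)*(-8)) + (-1 - 35)) - 2376 = ((649/9 - 88/9) - 36) - 2376 = (187/3 - 36) - 2376 = 79/3 - 2376 = -7049/3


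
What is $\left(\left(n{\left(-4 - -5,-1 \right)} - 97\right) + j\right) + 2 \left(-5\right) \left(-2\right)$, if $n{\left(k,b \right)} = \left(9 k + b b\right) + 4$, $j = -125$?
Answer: $-188$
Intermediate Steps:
$n{\left(k,b \right)} = 4 + b^{2} + 9 k$ ($n{\left(k,b \right)} = \left(9 k + b^{2}\right) + 4 = \left(b^{2} + 9 k\right) + 4 = 4 + b^{2} + 9 k$)
$\left(\left(n{\left(-4 - -5,-1 \right)} - 97\right) + j\right) + 2 \left(-5\right) \left(-2\right) = \left(\left(\left(4 + \left(-1\right)^{2} + 9 \left(-4 - -5\right)\right) - 97\right) - 125\right) + 2 \left(-5\right) \left(-2\right) = \left(\left(\left(4 + 1 + 9 \left(-4 + 5\right)\right) - 97\right) - 125\right) - -20 = \left(\left(\left(4 + 1 + 9 \cdot 1\right) - 97\right) - 125\right) + 20 = \left(\left(\left(4 + 1 + 9\right) - 97\right) - 125\right) + 20 = \left(\left(14 - 97\right) - 125\right) + 20 = \left(-83 - 125\right) + 20 = -208 + 20 = -188$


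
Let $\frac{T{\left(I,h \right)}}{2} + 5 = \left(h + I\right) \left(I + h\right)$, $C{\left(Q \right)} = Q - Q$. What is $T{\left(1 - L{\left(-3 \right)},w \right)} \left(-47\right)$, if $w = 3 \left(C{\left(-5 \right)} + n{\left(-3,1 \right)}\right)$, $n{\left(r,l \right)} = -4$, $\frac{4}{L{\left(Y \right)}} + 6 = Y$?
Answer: $- \frac{810280}{81} \approx -10003.0$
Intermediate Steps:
$C{\left(Q \right)} = 0$
$L{\left(Y \right)} = \frac{4}{-6 + Y}$
$w = -12$ ($w = 3 \left(0 - 4\right) = 3 \left(-4\right) = -12$)
$T{\left(I,h \right)} = -10 + 2 \left(I + h\right)^{2}$ ($T{\left(I,h \right)} = -10 + 2 \left(h + I\right) \left(I + h\right) = -10 + 2 \left(I + h\right) \left(I + h\right) = -10 + 2 \left(I + h\right)^{2}$)
$T{\left(1 - L{\left(-3 \right)},w \right)} \left(-47\right) = \left(-10 + 2 \left(\left(1 - \frac{4}{-6 - 3}\right) - 12\right)^{2}\right) \left(-47\right) = \left(-10 + 2 \left(\left(1 - \frac{4}{-9}\right) - 12\right)^{2}\right) \left(-47\right) = \left(-10 + 2 \left(\left(1 - 4 \left(- \frac{1}{9}\right)\right) - 12\right)^{2}\right) \left(-47\right) = \left(-10 + 2 \left(\left(1 - - \frac{4}{9}\right) - 12\right)^{2}\right) \left(-47\right) = \left(-10 + 2 \left(\left(1 + \frac{4}{9}\right) - 12\right)^{2}\right) \left(-47\right) = \left(-10 + 2 \left(\frac{13}{9} - 12\right)^{2}\right) \left(-47\right) = \left(-10 + 2 \left(- \frac{95}{9}\right)^{2}\right) \left(-47\right) = \left(-10 + 2 \cdot \frac{9025}{81}\right) \left(-47\right) = \left(-10 + \frac{18050}{81}\right) \left(-47\right) = \frac{17240}{81} \left(-47\right) = - \frac{810280}{81}$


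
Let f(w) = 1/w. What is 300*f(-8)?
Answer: -75/2 ≈ -37.500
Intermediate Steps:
300*f(-8) = 300/(-8) = 300*(-1/8) = -75/2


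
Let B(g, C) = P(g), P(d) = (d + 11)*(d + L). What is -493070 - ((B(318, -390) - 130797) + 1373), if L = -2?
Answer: -467610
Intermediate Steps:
P(d) = (-2 + d)*(11 + d) (P(d) = (d + 11)*(d - 2) = (11 + d)*(-2 + d) = (-2 + d)*(11 + d))
B(g, C) = -22 + g² + 9*g
-493070 - ((B(318, -390) - 130797) + 1373) = -493070 - (((-22 + 318² + 9*318) - 130797) + 1373) = -493070 - (((-22 + 101124 + 2862) - 130797) + 1373) = -493070 - ((103964 - 130797) + 1373) = -493070 - (-26833 + 1373) = -493070 - 1*(-25460) = -493070 + 25460 = -467610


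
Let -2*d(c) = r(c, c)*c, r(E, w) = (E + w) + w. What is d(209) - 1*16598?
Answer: -164239/2 ≈ -82120.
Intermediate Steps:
r(E, w) = E + 2*w
d(c) = -3*c²/2 (d(c) = -(c + 2*c)*c/2 = -3*c*c/2 = -3*c²/2)
d(209) - 1*16598 = -3/2*209² - 1*16598 = -3/2*43681 - 16598 = -131043/2 - 16598 = -164239/2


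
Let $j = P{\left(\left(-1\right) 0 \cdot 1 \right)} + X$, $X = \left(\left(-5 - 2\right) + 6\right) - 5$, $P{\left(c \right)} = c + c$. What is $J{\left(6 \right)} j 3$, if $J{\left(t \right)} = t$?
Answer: $-108$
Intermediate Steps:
$P{\left(c \right)} = 2 c$
$X = -6$ ($X = \left(\left(-5 - 2\right) + 6\right) - 5 = \left(-7 + 6\right) - 5 = -1 - 5 = -6$)
$j = -6$ ($j = 2 \left(-1\right) 0 \cdot 1 - 6 = 2 \cdot 0 \cdot 1 - 6 = 2 \cdot 0 - 6 = 0 - 6 = -6$)
$J{\left(6 \right)} j 3 = 6 \left(-6\right) 3 = \left(-36\right) 3 = -108$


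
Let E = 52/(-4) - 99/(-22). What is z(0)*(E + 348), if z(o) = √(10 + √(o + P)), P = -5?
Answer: 679*√(10 + I*√5)/2 ≈ 1080.2 + 119.3*I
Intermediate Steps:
z(o) = √(10 + √(-5 + o)) (z(o) = √(10 + √(o - 5)) = √(10 + √(-5 + o)))
E = -17/2 (E = 52*(-¼) - 99*(-1/22) = -13 + 9/2 = -17/2 ≈ -8.5000)
z(0)*(E + 348) = √(10 + √(-5 + 0))*(-17/2 + 348) = √(10 + √(-5))*(679/2) = √(10 + I*√5)*(679/2) = 679*√(10 + I*√5)/2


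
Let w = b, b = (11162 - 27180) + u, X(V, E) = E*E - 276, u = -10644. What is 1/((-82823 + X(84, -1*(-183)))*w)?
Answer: 1/1322701820 ≈ 7.5603e-10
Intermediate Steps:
X(V, E) = -276 + E² (X(V, E) = E² - 276 = -276 + E²)
b = -26662 (b = (11162 - 27180) - 10644 = -16018 - 10644 = -26662)
w = -26662
1/((-82823 + X(84, -1*(-183)))*w) = 1/(-82823 + (-276 + (-1*(-183))²)*(-26662)) = -1/26662/(-82823 + (-276 + 183²)) = -1/26662/(-82823 + (-276 + 33489)) = -1/26662/(-82823 + 33213) = -1/26662/(-49610) = -1/49610*(-1/26662) = 1/1322701820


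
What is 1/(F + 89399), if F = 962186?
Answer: 1/1051585 ≈ 9.5095e-7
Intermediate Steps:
1/(F + 89399) = 1/(962186 + 89399) = 1/1051585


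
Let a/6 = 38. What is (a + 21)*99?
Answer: 24651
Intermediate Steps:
a = 228 (a = 6*38 = 228)
(a + 21)*99 = (228 + 21)*99 = 249*99 = 24651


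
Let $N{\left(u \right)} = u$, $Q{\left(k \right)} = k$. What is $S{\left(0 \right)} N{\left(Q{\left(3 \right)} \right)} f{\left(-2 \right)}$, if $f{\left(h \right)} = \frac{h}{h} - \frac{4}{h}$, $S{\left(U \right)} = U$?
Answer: $0$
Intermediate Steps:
$f{\left(h \right)} = 1 - \frac{4}{h}$
$S{\left(0 \right)} N{\left(Q{\left(3 \right)} \right)} f{\left(-2 \right)} = 0 \cdot 3 \frac{-4 - 2}{-2} = 0 \left(\left(- \frac{1}{2}\right) \left(-6\right)\right) = 0 \cdot 3 = 0$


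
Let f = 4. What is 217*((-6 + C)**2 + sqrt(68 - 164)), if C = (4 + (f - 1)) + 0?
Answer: 217 + 868*I*sqrt(6) ≈ 217.0 + 2126.2*I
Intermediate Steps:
C = 7 (C = (4 + (4 - 1)) + 0 = (4 + 3) + 0 = 7 + 0 = 7)
217*((-6 + C)**2 + sqrt(68 - 164)) = 217*((-6 + 7)**2 + sqrt(68 - 164)) = 217*(1**2 + sqrt(-96)) = 217*(1 + 4*I*sqrt(6)) = 217 + 868*I*sqrt(6)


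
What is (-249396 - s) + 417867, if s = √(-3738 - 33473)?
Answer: 168471 - I*√37211 ≈ 1.6847e+5 - 192.9*I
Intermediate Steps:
s = I*√37211 (s = √(-37211) = I*√37211 ≈ 192.9*I)
(-249396 - s) + 417867 = (-249396 - I*√37211) + 417867 = 168471 - I*√37211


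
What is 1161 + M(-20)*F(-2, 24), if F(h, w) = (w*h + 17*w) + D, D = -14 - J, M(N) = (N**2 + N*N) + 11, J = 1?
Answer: 280956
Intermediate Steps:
M(N) = 11 + 2*N**2 (M(N) = (N**2 + N**2) + 11 = 2*N**2 + 11 = 11 + 2*N**2)
D = -15 (D = -14 - 1*1 = -14 - 1 = -15)
F(h, w) = -15 + 17*w + h*w (F(h, w) = (w*h + 17*w) - 15 = (h*w + 17*w) - 15 = (17*w + h*w) - 15 = -15 + 17*w + h*w)
1161 + M(-20)*F(-2, 24) = 1161 + (11 + 2*(-20)**2)*(-15 + 17*24 - 2*24) = 1161 + (11 + 2*400)*(-15 + 408 - 48) = 1161 + (11 + 800)*345 = 1161 + 811*345 = 1161 + 279795 = 280956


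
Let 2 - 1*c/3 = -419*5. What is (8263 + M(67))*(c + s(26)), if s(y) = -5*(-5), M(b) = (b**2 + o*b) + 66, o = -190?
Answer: 555808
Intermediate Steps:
c = 6291 (c = 6 - (-1257)*5 = 6 - 3*(-2095) = 6 + 6285 = 6291)
M(b) = 66 + b**2 - 190*b (M(b) = (b**2 - 190*b) + 66 = 66 + b**2 - 190*b)
s(y) = 25
(8263 + M(67))*(c + s(26)) = (8263 + (66 + 67**2 - 190*67))*(6291 + 25) = (8263 + (66 + 4489 - 12730))*6316 = (8263 - 8175)*6316 = 88*6316 = 555808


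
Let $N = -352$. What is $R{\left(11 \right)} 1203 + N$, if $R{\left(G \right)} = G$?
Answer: $12881$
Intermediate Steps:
$R{\left(11 \right)} 1203 + N = 11 \cdot 1203 - 352 = 13233 - 352 = 12881$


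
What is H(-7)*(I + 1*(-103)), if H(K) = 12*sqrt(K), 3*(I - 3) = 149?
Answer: -604*I*sqrt(7) ≈ -1598.0*I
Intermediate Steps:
I = 158/3 (I = 3 + (1/3)*149 = 3 + 149/3 = 158/3 ≈ 52.667)
H(-7)*(I + 1*(-103)) = (12*sqrt(-7))*(158/3 + 1*(-103)) = (12*(I*sqrt(7)))*(158/3 - 103) = (12*I*sqrt(7))*(-151/3) = -604*I*sqrt(7)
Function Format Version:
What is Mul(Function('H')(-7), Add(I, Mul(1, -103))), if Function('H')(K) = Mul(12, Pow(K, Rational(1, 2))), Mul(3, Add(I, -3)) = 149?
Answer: Mul(-604, I, Pow(7, Rational(1, 2))) ≈ Mul(-1598.0, I)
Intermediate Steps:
I = Rational(158, 3) (I = Add(3, Mul(Rational(1, 3), 149)) = Add(3, Rational(149, 3)) = Rational(158, 3) ≈ 52.667)
Mul(Function('H')(-7), Add(I, Mul(1, -103))) = Mul(Mul(12, Pow(-7, Rational(1, 2))), Add(Rational(158, 3), Mul(1, -103))) = Mul(Mul(12, Mul(I, Pow(7, Rational(1, 2)))), Add(Rational(158, 3), -103)) = Mul(Mul(12, I, Pow(7, Rational(1, 2))), Rational(-151, 3)) = Mul(-604, I, Pow(7, Rational(1, 2)))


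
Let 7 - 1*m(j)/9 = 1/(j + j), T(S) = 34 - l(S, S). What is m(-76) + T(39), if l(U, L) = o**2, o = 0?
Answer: 14753/152 ≈ 97.059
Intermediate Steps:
l(U, L) = 0 (l(U, L) = 0**2 = 0)
T(S) = 34 (T(S) = 34 - 1*0 = 34 + 0 = 34)
m(j) = 63 - 9/(2*j) (m(j) = 63 - 9/(j + j) = 63 - 9*1/(2*j) = 63 - 9/(2*j))
m(-76) + T(39) = (63 - 9/2/(-76)) + 34 = (63 - 9/2*(-1/76)) + 34 = (63 + 9/152) + 34 = 9585/152 + 34 = 14753/152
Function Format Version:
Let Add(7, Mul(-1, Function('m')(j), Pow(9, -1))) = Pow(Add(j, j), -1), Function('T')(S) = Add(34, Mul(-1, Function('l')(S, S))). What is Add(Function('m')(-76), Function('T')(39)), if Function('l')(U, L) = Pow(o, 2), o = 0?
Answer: Rational(14753, 152) ≈ 97.059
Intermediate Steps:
Function('l')(U, L) = 0 (Function('l')(U, L) = Pow(0, 2) = 0)
Function('T')(S) = 34 (Function('T')(S) = Add(34, Mul(-1, 0)) = Add(34, 0) = 34)
Function('m')(j) = Add(63, Mul(Rational(-9, 2), Pow(j, -1))) (Function('m')(j) = Add(63, Mul(-9, Pow(Add(j, j), -1))) = Add(63, Mul(-9, Pow(Mul(2, j), -1))) = Add(63, Mul(-9, Mul(Rational(1, 2), Pow(j, -1)))) = Add(63, Mul(Rational(-9, 2), Pow(j, -1))))
Add(Function('m')(-76), Function('T')(39)) = Add(Add(63, Mul(Rational(-9, 2), Pow(-76, -1))), 34) = Add(Add(63, Mul(Rational(-9, 2), Rational(-1, 76))), 34) = Add(Add(63, Rational(9, 152)), 34) = Add(Rational(9585, 152), 34) = Rational(14753, 152)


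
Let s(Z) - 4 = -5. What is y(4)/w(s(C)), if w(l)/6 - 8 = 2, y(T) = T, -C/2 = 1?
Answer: 1/15 ≈ 0.066667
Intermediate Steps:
C = -2 (C = -2*1 = -2)
s(Z) = -1 (s(Z) = 4 - 5 = -1)
w(l) = 60 (w(l) = 48 + 6*2 = 48 + 12 = 60)
y(4)/w(s(C)) = 4/60 = 4*(1/60) = 1/15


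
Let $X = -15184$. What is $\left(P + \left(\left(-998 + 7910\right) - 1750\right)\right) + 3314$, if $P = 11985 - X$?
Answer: $35645$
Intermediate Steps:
$P = 27169$ ($P = 11985 - -15184 = 11985 + 15184 = 27169$)
$\left(P + \left(\left(-998 + 7910\right) - 1750\right)\right) + 3314 = \left(27169 + \left(\left(-998 + 7910\right) - 1750\right)\right) + 3314 = \left(27169 + \left(6912 - 1750\right)\right) + 3314 = \left(27169 + 5162\right) + 3314 = 32331 + 3314 = 35645$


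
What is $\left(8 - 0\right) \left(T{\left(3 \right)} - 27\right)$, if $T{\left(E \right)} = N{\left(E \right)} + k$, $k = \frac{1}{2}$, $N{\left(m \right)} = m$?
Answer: $-188$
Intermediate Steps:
$k = \frac{1}{2} \approx 0.5$
$T{\left(E \right)} = \frac{1}{2} + E$ ($T{\left(E \right)} = E + \frac{1}{2} = \frac{1}{2} + E$)
$\left(8 - 0\right) \left(T{\left(3 \right)} - 27\right) = \left(8 - 0\right) \left(\left(\frac{1}{2} + 3\right) - 27\right) = \left(8 + 0\right) \left(\frac{7}{2} - 27\right) = 8 \left(- \frac{47}{2}\right) = -188$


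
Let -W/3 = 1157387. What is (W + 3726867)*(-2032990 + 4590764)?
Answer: 651480384444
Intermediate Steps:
W = -3472161 (W = -3*1157387 = -3472161)
(W + 3726867)*(-2032990 + 4590764) = (-3472161 + 3726867)*(-2032990 + 4590764) = 254706*2557774 = 651480384444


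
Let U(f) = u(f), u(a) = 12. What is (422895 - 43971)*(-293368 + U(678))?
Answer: -111159628944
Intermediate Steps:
U(f) = 12
(422895 - 43971)*(-293368 + U(678)) = (422895 - 43971)*(-293368 + 12) = 378924*(-293356) = -111159628944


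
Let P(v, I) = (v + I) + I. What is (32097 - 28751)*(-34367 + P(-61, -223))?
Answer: -116688404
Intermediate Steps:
P(v, I) = v + 2*I (P(v, I) = (I + v) + I = v + 2*I)
(32097 - 28751)*(-34367 + P(-61, -223)) = (32097 - 28751)*(-34367 + (-61 + 2*(-223))) = 3346*(-34367 + (-61 - 446)) = 3346*(-34367 - 507) = 3346*(-34874) = -116688404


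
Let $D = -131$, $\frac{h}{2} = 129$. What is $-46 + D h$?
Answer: $-33844$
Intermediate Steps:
$h = 258$ ($h = 2 \cdot 129 = 258$)
$-46 + D h = -46 - 33798 = -33844$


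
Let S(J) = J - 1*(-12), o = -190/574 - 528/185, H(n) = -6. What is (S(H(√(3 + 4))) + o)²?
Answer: 22337992681/2819079025 ≈ 7.9239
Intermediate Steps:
o = -169111/53095 (o = -190*1/574 - 528*1/185 = -95/287 - 528/185 = -169111/53095 ≈ -3.1851)
S(J) = 12 + J (S(J) = J + 12 = 12 + J)
(S(H(√(3 + 4))) + o)² = ((12 - 6) - 169111/53095)² = (6 - 169111/53095)² = (149459/53095)² = 22337992681/2819079025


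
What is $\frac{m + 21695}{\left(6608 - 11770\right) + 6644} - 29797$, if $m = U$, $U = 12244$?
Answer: $- \frac{14708405}{494} \approx -29774.0$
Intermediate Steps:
$m = 12244$
$\frac{m + 21695}{\left(6608 - 11770\right) + 6644} - 29797 = \frac{12244 + 21695}{\left(6608 - 11770\right) + 6644} - 29797 = \frac{33939}{\left(6608 - 11770\right) + 6644} - 29797 = \frac{33939}{-5162 + 6644} - 29797 = \frac{33939}{1482} - 29797 = 33939 \cdot \frac{1}{1482} - 29797 = \frac{11313}{494} - 29797 = - \frac{14708405}{494}$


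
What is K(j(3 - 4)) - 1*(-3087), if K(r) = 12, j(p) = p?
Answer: 3099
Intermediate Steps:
K(j(3 - 4)) - 1*(-3087) = 12 - 1*(-3087) = 12 + 3087 = 3099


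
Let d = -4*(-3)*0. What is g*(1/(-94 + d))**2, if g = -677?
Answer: -677/8836 ≈ -0.076618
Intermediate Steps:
d = 0 (d = 12*0 = 0)
g*(1/(-94 + d))**2 = -677/(-94 + 0)**2 = -677*(1/(-94))**2 = -677*(-1/94)**2 = -677*1/8836 = -677/8836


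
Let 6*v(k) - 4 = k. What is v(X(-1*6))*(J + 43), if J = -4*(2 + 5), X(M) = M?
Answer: -5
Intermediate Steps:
v(k) = ⅔ + k/6
J = -28 (J = -4*7 = -28)
v(X(-1*6))*(J + 43) = (⅔ + (-1*6)/6)*(-28 + 43) = (⅔ + (⅙)*(-6))*15 = (⅔ - 1)*15 = -⅓*15 = -5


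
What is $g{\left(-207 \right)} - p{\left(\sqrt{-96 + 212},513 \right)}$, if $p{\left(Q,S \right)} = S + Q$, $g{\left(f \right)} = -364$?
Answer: $-877 - 2 \sqrt{29} \approx -887.77$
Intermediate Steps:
$p{\left(Q,S \right)} = Q + S$
$g{\left(-207 \right)} - p{\left(\sqrt{-96 + 212},513 \right)} = -364 - \left(\sqrt{-96 + 212} + 513\right) = -364 - \left(\sqrt{116} + 513\right) = -364 - \left(2 \sqrt{29} + 513\right) = -364 - \left(513 + 2 \sqrt{29}\right) = -877 - 2 \sqrt{29}$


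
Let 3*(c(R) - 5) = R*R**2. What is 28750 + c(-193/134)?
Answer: 207555372503/7218312 ≈ 28754.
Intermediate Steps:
c(R) = 5 + R**3/3 (c(R) = 5 + (R*R**2)/3 = 5 + R**3/3)
28750 + c(-193/134) = 28750 + (5 + (-193/134)**3/3) = 28750 + (5 + (1/3)*(-7189057/2406104)) = 28750 + (5 - 7189057/7218312) = 28750 + 28902503/7218312 = 207555372503/7218312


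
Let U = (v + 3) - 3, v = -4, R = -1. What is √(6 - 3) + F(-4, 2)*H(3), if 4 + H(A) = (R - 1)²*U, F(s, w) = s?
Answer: 80 + √3 ≈ 81.732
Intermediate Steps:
U = -4 (U = (-4 + 3) - 3 = -1 - 3 = -4)
H(A) = -20 (H(A) = -4 + (-1 - 1)²*(-4) = -4 + (-2)²*(-4) = -4 + 4*(-4) = -4 - 16 = -20)
√(6 - 3) + F(-4, 2)*H(3) = √(6 - 3) - 4*(-20) = √3 + 80 = 80 + √3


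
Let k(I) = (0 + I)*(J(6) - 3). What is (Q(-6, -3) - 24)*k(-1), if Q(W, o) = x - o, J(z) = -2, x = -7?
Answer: -140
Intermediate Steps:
Q(W, o) = -7 - o
k(I) = -5*I (k(I) = (0 + I)*(-2 - 3) = I*(-5) = -5*I)
(Q(-6, -3) - 24)*k(-1) = ((-7 - 1*(-3)) - 24)*(-5*(-1)) = ((-7 + 3) - 24)*5 = (-4 - 24)*5 = -28*5 = -140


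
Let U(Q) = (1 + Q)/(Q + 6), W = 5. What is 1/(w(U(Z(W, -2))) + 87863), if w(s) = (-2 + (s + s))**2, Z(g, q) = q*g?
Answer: 4/351477 ≈ 1.1381e-5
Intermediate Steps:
Z(g, q) = g*q
U(Q) = (1 + Q)/(6 + Q)
w(s) = (-2 + 2*s)**2
1/(w(U(Z(W, -2))) + 87863) = 1/(4*(-1 + (1 + 5*(-2))/(6 + 5*(-2)))**2 + 87863) = 1/(4*(-1 + (1 - 10)/(6 - 10))**2 + 87863) = 1/(4*(-1 - 9/(-4))**2 + 87863) = 1/(4*(-1 - 1/4*(-9))**2 + 87863) = 1/(4*(-1 + 9/4)**2 + 87863) = 1/(4*(5/4)**2 + 87863) = 1/(4*(25/16) + 87863) = 1/(25/4 + 87863) = 1/(351477/4) = 4/351477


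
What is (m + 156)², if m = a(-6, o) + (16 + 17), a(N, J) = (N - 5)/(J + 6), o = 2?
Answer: 2253001/64 ≈ 35203.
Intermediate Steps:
a(N, J) = (-5 + N)/(6 + J)
m = 253/8 (m = (-5 - 6)/(6 + 2) + (16 + 17) = -11/8 + 33 = 253/8 ≈ 31.625)
(m + 156)² = (253/8 + 156)² = (1501/8)² = 2253001/64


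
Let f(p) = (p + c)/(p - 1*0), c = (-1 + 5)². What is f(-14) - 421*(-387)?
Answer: 1140488/7 ≈ 1.6293e+5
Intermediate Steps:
c = 16 (c = 4² = 16)
f(p) = (16 + p)/p (f(p) = (p + 16)/(p - 1*0) = (16 + p)/(p + 0) = (16 + p)/p)
f(-14) - 421*(-387) = (16 - 14)/(-14) - 421*(-387) = -1/14*2 + 162927 = -⅐ + 162927 = 1140488/7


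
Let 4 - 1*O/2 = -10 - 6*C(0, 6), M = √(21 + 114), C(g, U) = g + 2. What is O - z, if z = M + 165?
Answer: -113 - 3*√15 ≈ -124.62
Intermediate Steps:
C(g, U) = 2 + g
M = 3*√15 (M = √135 = 3*√15 ≈ 11.619)
O = 52 (O = 8 - 2*(-10 - 6*(2 + 0)) = 8 - 2*(-10 - 6*2) = 8 - 2*(-10 - 12) = 8 - 2*(-22) = 8 + 44 = 52)
z = 165 + 3*√15 (z = 3*√15 + 165 = 165 + 3*√15 ≈ 176.62)
O - z = 52 - (165 + 3*√15) = 52 + (-165 - 3*√15) = -113 - 3*√15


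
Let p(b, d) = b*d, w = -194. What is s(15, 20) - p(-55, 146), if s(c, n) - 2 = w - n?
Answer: 7818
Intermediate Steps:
s(c, n) = -192 - n (s(c, n) = 2 + (-194 - n) = -192 - n)
s(15, 20) - p(-55, 146) = (-192 - 1*20) - (-55)*146 = (-192 - 20) - 1*(-8030) = -212 + 8030 = 7818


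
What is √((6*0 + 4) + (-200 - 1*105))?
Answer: I*√301 ≈ 17.349*I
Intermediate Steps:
√((6*0 + 4) + (-200 - 1*105)) = √((0 + 4) + (-200 - 105)) = √(4 - 305) = √(-301) = I*√301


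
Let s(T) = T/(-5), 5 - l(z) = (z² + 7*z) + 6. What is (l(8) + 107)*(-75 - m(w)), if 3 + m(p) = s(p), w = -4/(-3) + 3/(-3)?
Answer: 15106/15 ≈ 1007.1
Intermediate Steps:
l(z) = -1 - z² - 7*z (l(z) = 5 - ((z² + 7*z) + 6) = 5 - (6 + z² + 7*z) = 5 + (-6 - z² - 7*z) = -1 - z² - 7*z)
w = ⅓ (w = -4*(-⅓) + 3*(-⅓) = 4/3 - 1 = ⅓ ≈ 0.33333)
s(T) = -T/5 (s(T) = T*(-⅕) = -T/5)
m(p) = -3 - p/5
(l(8) + 107)*(-75 - m(w)) = ((-1 - 1*8² - 7*8) + 107)*(-75 - (-3 - ⅕*⅓)) = ((-1 - 1*64 - 56) + 107)*(-75 - (-3 - 1/15)) = ((-1 - 64 - 56) + 107)*(-75 - 1*(-46/15)) = (-121 + 107)*(-75 + 46/15) = -14*(-1079/15) = 15106/15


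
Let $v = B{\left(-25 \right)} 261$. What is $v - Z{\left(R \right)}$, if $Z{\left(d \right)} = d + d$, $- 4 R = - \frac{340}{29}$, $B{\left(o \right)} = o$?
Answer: $- \frac{189395}{29} \approx -6530.9$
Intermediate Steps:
$R = \frac{85}{29}$ ($R = - \frac{\left(-340\right) \frac{1}{29}}{4} = \left(- \frac{1}{4}\right) \left(- \frac{340}{29}\right) = \frac{85}{29} \approx 2.931$)
$Z{\left(d \right)} = 2 d$
$v = -6525$ ($v = \left(-25\right) 261 = -6525$)
$v - Z{\left(R \right)} = -6525 - 2 \cdot \frac{85}{29} = -6525 - \frac{170}{29} = - \frac{189395}{29}$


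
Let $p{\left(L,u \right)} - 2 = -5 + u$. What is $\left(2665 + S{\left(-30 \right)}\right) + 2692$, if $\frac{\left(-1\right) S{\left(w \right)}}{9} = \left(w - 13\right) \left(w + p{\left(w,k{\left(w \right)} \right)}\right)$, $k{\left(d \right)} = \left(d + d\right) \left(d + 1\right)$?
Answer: $665966$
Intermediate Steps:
$k{\left(d \right)} = 2 d \left(1 + d\right)$
$p{\left(L,u \right)} = -3 + u$ ($p{\left(L,u \right)} = 2 + \left(-5 + u\right) = -3 + u$)
$S{\left(w \right)} = - 9 \left(-13 + w\right) \left(-3 + w + 2 w \left(1 + w\right)\right)$ ($S{\left(w \right)} = - 9 \left(w - 13\right) \left(w + \left(-3 + 2 w \left(1 + w\right)\right)\right) = - 9 \left(-13 + w\right) \left(-3 + w + 2 w \left(1 + w\right)\right)$)
$\left(2665 + S{\left(-30 \right)}\right) + 2692 = \left(2665 + \left(-351 - 18 \left(-30\right)^{3} + 207 \left(-30\right)^{2} + 378 \left(-30\right)\right)\right) + 2692 = \left(2665 - -660609\right) + 2692 = \left(2665 + \left(-351 + 486000 + 186300 - 11340\right)\right) + 2692 = \left(2665 + 660609\right) + 2692 = 663274 + 2692 = 665966$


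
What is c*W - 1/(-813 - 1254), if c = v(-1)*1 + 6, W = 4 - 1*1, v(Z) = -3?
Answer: 18604/2067 ≈ 9.0005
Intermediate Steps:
W = 3 (W = 4 - 1 = 3)
c = 3 (c = -3*1 + 6 = -3 + 6 = 3)
c*W - 1/(-813 - 1254) = 3*3 - 1/(-813 - 1254) = 9 - 1/(-2067) = 9 - 1*(-1/2067) = 9 + 1/2067 = 18604/2067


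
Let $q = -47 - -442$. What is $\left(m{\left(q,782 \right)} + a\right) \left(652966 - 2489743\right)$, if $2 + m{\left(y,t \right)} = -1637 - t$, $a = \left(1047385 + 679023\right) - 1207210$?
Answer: $-949204107729$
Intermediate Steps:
$q = 395$ ($q = -47 + 442 = 395$)
$a = 519198$ ($a = 1726408 - 1207210 = 519198$)
$m{\left(y,t \right)} = -1639 - t$ ($m{\left(y,t \right)} = -2 - \left(1637 + t\right) = -1639 - t$)
$\left(m{\left(q,782 \right)} + a\right) \left(652966 - 2489743\right) = \left(\left(-1639 - 782\right) + 519198\right) \left(652966 - 2489743\right) = \left(\left(-1639 - 782\right) + 519198\right) \left(-1836777\right) = \left(-2421 + 519198\right) \left(-1836777\right) = 516777 \left(-1836777\right) = -949204107729$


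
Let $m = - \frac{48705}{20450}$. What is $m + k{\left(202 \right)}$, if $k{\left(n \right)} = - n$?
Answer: $- \frac{835921}{4090} \approx -204.38$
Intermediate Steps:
$m = - \frac{9741}{4090}$ ($m = \left(-48705\right) \frac{1}{20450} = - \frac{9741}{4090} \approx -2.3817$)
$m + k{\left(202 \right)} = - \frac{9741}{4090} - 202 = - \frac{835921}{4090}$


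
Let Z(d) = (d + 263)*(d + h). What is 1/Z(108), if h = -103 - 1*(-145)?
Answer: 1/55650 ≈ 1.7969e-5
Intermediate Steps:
h = 42 (h = -103 + 145 = 42)
Z(d) = (42 + d)*(263 + d) (Z(d) = (d + 263)*(d + 42) = (263 + d)*(42 + d) = (42 + d)*(263 + d))
1/Z(108) = 1/(11046 + 108**2 + 305*108) = 1/(11046 + 11664 + 32940) = 1/55650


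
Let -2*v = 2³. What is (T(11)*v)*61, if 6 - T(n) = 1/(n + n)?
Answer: -15982/11 ≈ -1452.9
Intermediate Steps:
T(n) = 6 - 1/(2*n) (T(n) = 6 - 1/(n + n) = 6 - 1/(2*n))
v = -4 (v = -½*2³ = -½*8 = -4)
(T(11)*v)*61 = ((6 - ½/11)*(-4))*61 = ((6 - ½*1/11)*(-4))*61 = ((6 - 1/22)*(-4))*61 = ((131/22)*(-4))*61 = -262/11*61 = -15982/11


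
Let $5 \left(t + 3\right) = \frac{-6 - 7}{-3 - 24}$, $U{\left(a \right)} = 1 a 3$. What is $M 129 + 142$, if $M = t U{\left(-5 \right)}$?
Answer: $\frac{17282}{3} \approx 5760.7$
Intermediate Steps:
$U{\left(a \right)} = 3 a$ ($U{\left(a \right)} = a 3 = 3 a$)
$t = - \frac{392}{135}$ ($t = -3 + \frac{\left(-6 - 7\right) \frac{1}{-3 - 24}}{5} = -3 + \frac{\left(-13\right) \frac{1}{-27}}{5} = -3 + \frac{\left(-13\right) \left(- \frac{1}{27}\right)}{5} = -3 + \frac{1}{5} \cdot \frac{13}{27} = -3 + \frac{13}{135} = - \frac{392}{135} \approx -2.9037$)
$M = \frac{392}{9}$ ($M = - \frac{392 \cdot 3 \left(-5\right)}{135} = \left(- \frac{392}{135}\right) \left(-15\right) = \frac{392}{9} \approx 43.556$)
$M 129 + 142 = \frac{392}{9} \cdot 129 + 142 = \frac{16856}{3} + 142 = \frac{17282}{3}$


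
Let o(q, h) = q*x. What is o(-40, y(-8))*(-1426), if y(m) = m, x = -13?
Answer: -741520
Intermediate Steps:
o(q, h) = -13*q (o(q, h) = q*(-13) = -13*q)
o(-40, y(-8))*(-1426) = -13*(-40)*(-1426) = 520*(-1426) = -741520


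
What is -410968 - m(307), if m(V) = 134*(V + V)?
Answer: -493244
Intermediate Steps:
m(V) = 268*V (m(V) = 134*(2*V) = 268*V)
-410968 - m(307) = -410968 - 268*307 = -410968 - 1*82276 = -410968 - 82276 = -493244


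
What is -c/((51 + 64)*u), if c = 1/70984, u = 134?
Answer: -1/1093863440 ≈ -9.1419e-10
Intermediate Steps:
c = 1/70984 ≈ 1.4088e-5
-c/((51 + 64)*u) = -1/(70984*((51 + 64)*134)) = -1/(70984*(115*134)) = -1/(70984*15410) = -1*1/1093863440 = -1/1093863440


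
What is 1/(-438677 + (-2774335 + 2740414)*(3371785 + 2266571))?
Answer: -1/191259112553 ≈ -5.2285e-12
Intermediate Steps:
1/(-438677 + (-2774335 + 2740414)*(3371785 + 2266571)) = 1/(-438677 - 33921*5638356) = 1/(-438677 - 191258673876) = 1/(-191259112553) = -1/191259112553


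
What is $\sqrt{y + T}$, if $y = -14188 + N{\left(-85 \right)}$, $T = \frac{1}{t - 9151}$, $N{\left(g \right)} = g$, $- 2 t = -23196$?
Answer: $\frac{3 i \sqrt{9495999490}}{2447} \approx 119.47 i$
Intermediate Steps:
$t = 11598$ ($t = \left(- \frac{1}{2}\right) \left(-23196\right) = 11598$)
$T = \frac{1}{2447}$ ($T = \frac{1}{11598 - 9151} = \frac{1}{2447} \approx 0.00040866$)
$y = -14273$ ($y = -14188 - 85 = -14273$)
$\sqrt{y + T} = \sqrt{-14273 + \frac{1}{2447}} = \sqrt{- \frac{34926030}{2447}} = \frac{3 i \sqrt{9495999490}}{2447}$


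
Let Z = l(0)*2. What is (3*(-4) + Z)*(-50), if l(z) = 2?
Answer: 400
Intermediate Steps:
Z = 4 (Z = 2*2 = 4)
(3*(-4) + Z)*(-50) = (3*(-4) + 4)*(-50) = (-12 + 4)*(-50) = -8*(-50) = 400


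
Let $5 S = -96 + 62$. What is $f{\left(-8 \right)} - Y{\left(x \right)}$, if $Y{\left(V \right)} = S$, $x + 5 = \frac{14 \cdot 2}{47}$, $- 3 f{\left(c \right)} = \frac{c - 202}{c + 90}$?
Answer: $\frac{1569}{205} \approx 7.6537$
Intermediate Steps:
$f{\left(c \right)} = - \frac{-202 + c}{3 \left(90 + c\right)}$ ($f{\left(c \right)} = - \frac{\left(c - 202\right) \frac{1}{c + 90}}{3} = - \frac{\left(-202 + c\right) \frac{1}{90 + c}}{3} = - \frac{\frac{1}{90 + c} \left(-202 + c\right)}{3} = - \frac{-202 + c}{3 \left(90 + c\right)}$)
$x = - \frac{207}{47}$ ($x = -5 + \frac{14 \cdot 2}{47} = -5 + 28 \cdot \frac{1}{47} = -5 + \frac{28}{47} = - \frac{207}{47} \approx -4.4043$)
$S = - \frac{34}{5}$ ($S = \frac{-96 + 62}{5} = \frac{1}{5} \left(-34\right) = - \frac{34}{5} \approx -6.8$)
$Y{\left(V \right)} = - \frac{34}{5}$
$f{\left(-8 \right)} - Y{\left(x \right)} = \frac{202 - -8}{3 \left(90 - 8\right)} - - \frac{34}{5} = \frac{202 + 8}{3 \cdot 82} + \frac{34}{5} = \frac{1}{3} \cdot \frac{1}{82} \cdot 210 + \frac{34}{5} = \frac{35}{41} + \frac{34}{5} = \frac{1569}{205}$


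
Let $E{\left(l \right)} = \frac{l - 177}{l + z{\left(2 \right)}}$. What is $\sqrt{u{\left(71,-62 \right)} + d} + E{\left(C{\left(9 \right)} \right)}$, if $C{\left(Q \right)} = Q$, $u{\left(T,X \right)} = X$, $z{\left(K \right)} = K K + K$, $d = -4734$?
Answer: $- \frac{56}{5} + 2 i \sqrt{1199} \approx -11.2 + 69.253 i$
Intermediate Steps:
$z{\left(K \right)} = K + K^{2}$ ($z{\left(K \right)} = K^{2} + K = K + K^{2}$)
$E{\left(l \right)} = \frac{-177 + l}{6 + l}$ ($E{\left(l \right)} = \frac{l - 177}{l + 2 \left(1 + 2\right)} = \frac{-177 + l}{l + 2 \cdot 3} = \frac{-177 + l}{l + 6} = \frac{-177 + l}{6 + l}$)
$\sqrt{u{\left(71,-62 \right)} + d} + E{\left(C{\left(9 \right)} \right)} = \sqrt{-62 - 4734} + \frac{-177 + 9}{6 + 9} = \sqrt{-4796} + \frac{1}{15} \left(-168\right) = 2 i \sqrt{1199} + \frac{1}{15} \left(-168\right) = 2 i \sqrt{1199} - \frac{56}{5} = - \frac{56}{5} + 2 i \sqrt{1199}$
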